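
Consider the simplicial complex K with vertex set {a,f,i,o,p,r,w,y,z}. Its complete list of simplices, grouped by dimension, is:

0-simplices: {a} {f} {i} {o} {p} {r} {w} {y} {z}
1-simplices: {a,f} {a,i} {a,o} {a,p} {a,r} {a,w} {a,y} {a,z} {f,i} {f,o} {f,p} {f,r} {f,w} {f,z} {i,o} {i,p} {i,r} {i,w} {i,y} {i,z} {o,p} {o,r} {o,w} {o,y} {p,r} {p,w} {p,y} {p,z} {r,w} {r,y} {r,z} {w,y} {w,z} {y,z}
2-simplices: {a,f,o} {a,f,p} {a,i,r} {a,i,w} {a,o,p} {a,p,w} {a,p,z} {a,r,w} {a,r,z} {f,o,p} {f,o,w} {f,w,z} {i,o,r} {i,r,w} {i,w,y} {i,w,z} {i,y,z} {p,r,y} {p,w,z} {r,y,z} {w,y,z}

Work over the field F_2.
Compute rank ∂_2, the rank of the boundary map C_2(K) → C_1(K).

rank∂_2=18

n_0=9 n_1=34 n_2=21  [Z2]
∂1: piv[af,ai,ao,ap,ar,aw,ay,az] rk=8  ker:fi,fo,fp,fr,fw,fz,io,ip,ir,iw,iy,iz,op,or,ow,oy,pr,pw,py,pz,rw,ry,rz,wy,wz,yz
∂2: piv[afo,afp,air,aiw,aop,apw,apz,arw,arz,fow,fwz,ior,iwy,iwz,iyz,pry,pwz,ryz] rk=18  ker:fop,irw,wyz
rk∂_2=18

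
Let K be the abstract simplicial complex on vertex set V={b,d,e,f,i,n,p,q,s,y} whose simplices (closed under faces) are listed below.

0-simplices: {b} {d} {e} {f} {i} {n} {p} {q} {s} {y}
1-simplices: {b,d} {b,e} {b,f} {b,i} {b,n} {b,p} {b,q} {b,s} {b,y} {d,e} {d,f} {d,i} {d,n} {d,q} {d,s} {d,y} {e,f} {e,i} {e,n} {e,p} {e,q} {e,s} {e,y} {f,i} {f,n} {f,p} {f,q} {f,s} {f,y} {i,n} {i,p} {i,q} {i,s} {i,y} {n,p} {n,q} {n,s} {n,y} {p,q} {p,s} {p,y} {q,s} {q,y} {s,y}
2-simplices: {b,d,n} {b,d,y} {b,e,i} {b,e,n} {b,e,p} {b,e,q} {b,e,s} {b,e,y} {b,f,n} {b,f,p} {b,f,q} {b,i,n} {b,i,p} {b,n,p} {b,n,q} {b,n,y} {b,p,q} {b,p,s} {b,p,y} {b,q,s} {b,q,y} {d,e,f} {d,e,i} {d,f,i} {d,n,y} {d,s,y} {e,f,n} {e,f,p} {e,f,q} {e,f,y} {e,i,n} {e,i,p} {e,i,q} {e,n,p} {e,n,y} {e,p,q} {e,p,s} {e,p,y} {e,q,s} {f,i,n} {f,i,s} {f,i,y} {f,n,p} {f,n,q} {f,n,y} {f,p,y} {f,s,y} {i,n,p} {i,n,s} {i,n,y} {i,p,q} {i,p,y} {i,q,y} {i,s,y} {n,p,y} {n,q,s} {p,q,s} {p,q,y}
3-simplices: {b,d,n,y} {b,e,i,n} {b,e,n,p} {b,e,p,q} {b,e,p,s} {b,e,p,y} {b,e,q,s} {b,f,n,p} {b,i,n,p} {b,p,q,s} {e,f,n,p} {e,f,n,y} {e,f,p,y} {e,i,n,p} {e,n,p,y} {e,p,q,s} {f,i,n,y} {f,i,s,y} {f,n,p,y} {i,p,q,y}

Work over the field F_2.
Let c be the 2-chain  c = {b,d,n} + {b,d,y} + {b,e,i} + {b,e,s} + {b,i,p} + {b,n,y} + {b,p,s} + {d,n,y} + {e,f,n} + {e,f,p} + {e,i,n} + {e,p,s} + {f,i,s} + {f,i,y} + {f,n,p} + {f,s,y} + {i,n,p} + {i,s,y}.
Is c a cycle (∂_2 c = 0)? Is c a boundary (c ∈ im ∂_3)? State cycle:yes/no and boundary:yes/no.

n_0=10 n_1=44 n_2=58 n_3=20  [Z2]
∂1: piv[bd,be,bf,bi,bn,bp,bq,bs,by] rk=9  ker:de,df,di,dn,dq,ds,dy,ef,ei,en,ep,eq,es,ey,fi,fn,fp,fq,fs,fy,in,ip,iq,is,iy,np,nq,ns,ny,pq,ps,py,qs,qy,sy
∂2: piv[bdn,bdy,bei,ben,bep,beq,bes,bey,bfn,bfp,bfq,bin,bip,bnp,bnq,bny,bpq,bps,bpy,bqs,bqy,def,dei,dfi,dsy,efn,efy,eiq,fis,fiy,fsy,ins,nqs] rk=33  ker:dny,efp,efq,ein,eip,enp,eny,epq,eps,epy,eqs,fin,fnp,fnq,fny,fpy,inp,iny,ipq,ipy,iqy,isy,npy,pqs,pqy
∂3: piv[bdny,bein,benp,bepq,beps,bepy,beqs,bfnp,binp,bpqs,efnp,efny,efpy,einp,enpy,finy,fisy,ipqy] rk=18  ker:epqs,fnpy
∂2c = 0
c vs im∂3: reduces to 0 ⇒ boundary

cycle:yes boundary:yes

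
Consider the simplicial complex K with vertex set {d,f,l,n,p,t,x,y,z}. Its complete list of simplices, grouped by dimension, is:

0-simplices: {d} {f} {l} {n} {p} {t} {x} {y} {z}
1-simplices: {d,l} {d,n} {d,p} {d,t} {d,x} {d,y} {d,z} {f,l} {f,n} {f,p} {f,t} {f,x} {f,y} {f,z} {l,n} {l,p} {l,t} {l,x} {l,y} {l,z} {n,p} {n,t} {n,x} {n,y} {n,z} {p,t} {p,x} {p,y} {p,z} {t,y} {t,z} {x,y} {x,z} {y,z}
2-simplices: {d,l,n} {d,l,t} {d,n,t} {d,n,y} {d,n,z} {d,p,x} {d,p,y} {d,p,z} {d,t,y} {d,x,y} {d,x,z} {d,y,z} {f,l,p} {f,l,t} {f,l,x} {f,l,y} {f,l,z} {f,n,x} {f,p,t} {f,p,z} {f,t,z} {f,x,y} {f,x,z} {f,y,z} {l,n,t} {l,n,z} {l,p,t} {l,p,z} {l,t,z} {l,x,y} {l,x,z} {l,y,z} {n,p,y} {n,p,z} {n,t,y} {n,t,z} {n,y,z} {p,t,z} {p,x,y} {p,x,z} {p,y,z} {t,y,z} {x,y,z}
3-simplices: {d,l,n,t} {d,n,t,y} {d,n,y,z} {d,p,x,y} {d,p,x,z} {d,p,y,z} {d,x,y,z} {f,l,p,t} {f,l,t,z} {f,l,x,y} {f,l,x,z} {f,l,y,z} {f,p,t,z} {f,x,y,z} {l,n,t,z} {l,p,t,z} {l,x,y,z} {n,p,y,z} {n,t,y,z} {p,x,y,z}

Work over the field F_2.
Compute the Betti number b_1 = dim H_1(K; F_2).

n_0=9 n_1=34 n_2=43 n_3=20  [Z2]
∂1: piv[dl,dn,dp,dt,dx,dy,dz,fl] rk=8  ker:fn,fp,ft,fx,fy,fz,ln,lp,lt,lx,ly,lz,np,nt,nx,ny,nz,pt,px,py,pz,ty,tz,xy,xz,yz
∂2: piv[dln,dlt,dnt,dny,dnz,dpx,dpy,dpz,dty,dxy,dxz,dyz,flp,flt,flx,fly,flz,fnx,fpt,fpz,ftz,fxy,fxz,lnz,npy] rk=25  ker:fyz,lnt,lpt,lpz,ltz,lxy,lxz,lyz,npz,nty,ntz,nyz,ptz,pxy,pxz,pyz,tyz,xyz
∂3: piv[dlnt,dnty,dnyz,dpxy,dpxz,dpyz,dxyz,flpt,fltz,flxy,flxz,flyz,fptz,fxyz,lntz,lptz,npyz,ntyz] rk=18  ker:lxyz,pxyz
b_1=(34−8)−25=1

b_1=1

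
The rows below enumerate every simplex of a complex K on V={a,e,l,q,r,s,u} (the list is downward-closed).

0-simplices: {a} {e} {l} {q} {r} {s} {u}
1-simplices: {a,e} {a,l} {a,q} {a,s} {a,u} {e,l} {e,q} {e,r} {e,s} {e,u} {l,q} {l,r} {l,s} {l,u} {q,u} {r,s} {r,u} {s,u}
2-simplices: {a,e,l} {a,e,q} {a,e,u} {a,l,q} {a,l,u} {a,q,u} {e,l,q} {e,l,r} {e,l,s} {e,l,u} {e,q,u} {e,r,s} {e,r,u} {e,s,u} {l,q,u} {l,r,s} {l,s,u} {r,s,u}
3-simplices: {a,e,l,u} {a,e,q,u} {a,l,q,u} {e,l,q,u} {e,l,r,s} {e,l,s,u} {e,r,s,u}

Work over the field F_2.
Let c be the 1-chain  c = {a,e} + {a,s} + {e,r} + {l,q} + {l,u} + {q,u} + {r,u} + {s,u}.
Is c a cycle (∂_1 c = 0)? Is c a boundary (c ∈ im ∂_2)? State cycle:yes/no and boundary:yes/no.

cycle:yes boundary:no

n_0=7 n_1=18 n_2=18 n_3=7  [Z2]
∂1: piv[ae,al,aq,as,au,er] rk=6  ker:el,eq,es,eu,lq,lr,ls,lu,qu,rs,ru,su
∂2: piv[ael,aeq,aeu,alq,alu,aqu,elr,els,ers,eru,esu] rk=11  ker:elq,elu,equ,lqu,lrs,lsu,rsu
∂3: piv[aelu,aequ,alqu,elqu,elrs,elsu,ersu] rk=7
∂1c = 0
c vs im∂2: residual ≠ 0 ⇒ not boundary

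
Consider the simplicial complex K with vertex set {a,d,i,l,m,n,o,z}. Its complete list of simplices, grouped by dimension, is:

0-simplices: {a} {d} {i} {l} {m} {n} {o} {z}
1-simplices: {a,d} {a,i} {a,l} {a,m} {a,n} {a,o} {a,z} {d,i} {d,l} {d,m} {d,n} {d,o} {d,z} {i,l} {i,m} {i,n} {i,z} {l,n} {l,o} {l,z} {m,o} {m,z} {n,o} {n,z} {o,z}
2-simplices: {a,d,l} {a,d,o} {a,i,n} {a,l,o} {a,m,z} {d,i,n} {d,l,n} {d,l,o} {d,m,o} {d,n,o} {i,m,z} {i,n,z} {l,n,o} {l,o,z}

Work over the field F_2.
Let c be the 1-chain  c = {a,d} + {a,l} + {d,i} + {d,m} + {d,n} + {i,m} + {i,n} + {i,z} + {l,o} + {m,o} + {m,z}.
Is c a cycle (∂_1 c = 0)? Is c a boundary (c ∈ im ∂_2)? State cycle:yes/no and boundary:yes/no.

n_0=8 n_1=25 n_2=14  [Z2]
∂1: piv[ad,ai,al,am,an,ao,az] rk=7  ker:di,dl,dm,dn,do,dz,il,im,in,iz,ln,lo,lz,mo,mz,no,nz,oz
∂2: piv[adl,ado,ain,alo,amz,din,dln,dmo,dno,imz,inz,loz] rk=12  ker:dlo,lno
∂1c = 0
c vs im∂2: reduces to 0 ⇒ boundary

cycle:yes boundary:yes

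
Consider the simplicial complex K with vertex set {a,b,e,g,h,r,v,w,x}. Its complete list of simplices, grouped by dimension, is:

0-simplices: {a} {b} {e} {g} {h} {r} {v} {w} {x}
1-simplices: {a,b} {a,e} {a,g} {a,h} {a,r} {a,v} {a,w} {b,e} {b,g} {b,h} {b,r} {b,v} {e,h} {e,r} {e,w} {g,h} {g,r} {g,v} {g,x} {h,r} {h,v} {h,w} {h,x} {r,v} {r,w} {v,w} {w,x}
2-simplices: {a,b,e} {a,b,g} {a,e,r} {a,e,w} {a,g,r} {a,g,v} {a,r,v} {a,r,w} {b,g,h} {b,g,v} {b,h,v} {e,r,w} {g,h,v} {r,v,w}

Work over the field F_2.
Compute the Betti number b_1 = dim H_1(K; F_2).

n_0=9 n_1=27 n_2=14  [Z2]
∂1: piv[ab,ae,ag,ah,ar,av,aw,gx] rk=8  ker:be,bg,bh,br,bv,eh,er,ew,gh,gr,gv,hr,hv,hw,hx,rv,rw,vw,wx
∂2: piv[abe,abg,aer,aew,agr,agv,arv,arw,bgh,bgv,bhv,rvw] rk=12  ker:erw,ghv
b_1=(27−8)−12=7

b_1=7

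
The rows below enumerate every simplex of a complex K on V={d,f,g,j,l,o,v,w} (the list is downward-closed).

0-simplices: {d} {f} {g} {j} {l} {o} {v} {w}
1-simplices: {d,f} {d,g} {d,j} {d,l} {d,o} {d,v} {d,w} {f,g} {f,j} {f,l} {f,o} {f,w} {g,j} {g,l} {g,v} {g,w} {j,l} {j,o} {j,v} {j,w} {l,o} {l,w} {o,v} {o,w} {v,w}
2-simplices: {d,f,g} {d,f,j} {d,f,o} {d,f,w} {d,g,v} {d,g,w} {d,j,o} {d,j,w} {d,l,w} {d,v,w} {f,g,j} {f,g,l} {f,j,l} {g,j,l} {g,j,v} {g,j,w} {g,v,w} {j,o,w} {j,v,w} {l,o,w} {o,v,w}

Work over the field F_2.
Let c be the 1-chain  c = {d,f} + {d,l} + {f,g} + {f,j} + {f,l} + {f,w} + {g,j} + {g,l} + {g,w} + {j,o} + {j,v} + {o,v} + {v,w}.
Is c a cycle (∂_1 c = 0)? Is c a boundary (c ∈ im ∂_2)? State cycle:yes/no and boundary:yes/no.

n_0=8 n_1=25 n_2=21  [Z2]
∂1: piv[df,dg,dj,dl,do,dv,dw] rk=7  ker:fg,fj,fl,fo,fw,gj,gl,gv,gw,jl,jo,jv,jw,lo,lw,ov,ow,vw
∂2: piv[dfg,dfj,dfo,dfw,dgv,dgw,djo,djw,dlw,dvw,fgj,fgl,fjl,gjv,jow,low,ovw] rk=17  ker:gjl,gjw,gvw,jvw
∂1c = {f} + {l} + {v} + {w}

cycle:no boundary:no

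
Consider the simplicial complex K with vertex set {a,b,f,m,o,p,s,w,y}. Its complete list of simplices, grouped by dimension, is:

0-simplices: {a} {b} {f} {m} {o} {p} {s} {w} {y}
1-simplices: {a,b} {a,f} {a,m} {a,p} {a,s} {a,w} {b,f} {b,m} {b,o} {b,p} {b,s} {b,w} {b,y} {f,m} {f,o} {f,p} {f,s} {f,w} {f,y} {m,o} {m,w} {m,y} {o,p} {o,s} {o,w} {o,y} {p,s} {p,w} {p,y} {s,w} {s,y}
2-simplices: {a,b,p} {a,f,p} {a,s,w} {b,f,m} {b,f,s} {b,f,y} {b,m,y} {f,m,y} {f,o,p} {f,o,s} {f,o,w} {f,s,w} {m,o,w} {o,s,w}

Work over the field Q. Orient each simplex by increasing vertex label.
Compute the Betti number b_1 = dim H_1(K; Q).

n_0=9 n_1=31 n_2=14  [Q]
∂1: piv[ab,af,am,ap,as,aw,bo,by] rk=8  ker:bf,bm,bp,bs,bw,fm,fo,fp,fs,fw,fy,mo,mw,my,op,os,ow,oy,ps,pw,py,sw,sy
∂2: piv[abp,afp,asw,bfm,bfs,bfy,bmy,fop,fos,fow,fsw,mow] rk=12  ker:fmy,osw
b_1=(31−8)−12=11

b_1=11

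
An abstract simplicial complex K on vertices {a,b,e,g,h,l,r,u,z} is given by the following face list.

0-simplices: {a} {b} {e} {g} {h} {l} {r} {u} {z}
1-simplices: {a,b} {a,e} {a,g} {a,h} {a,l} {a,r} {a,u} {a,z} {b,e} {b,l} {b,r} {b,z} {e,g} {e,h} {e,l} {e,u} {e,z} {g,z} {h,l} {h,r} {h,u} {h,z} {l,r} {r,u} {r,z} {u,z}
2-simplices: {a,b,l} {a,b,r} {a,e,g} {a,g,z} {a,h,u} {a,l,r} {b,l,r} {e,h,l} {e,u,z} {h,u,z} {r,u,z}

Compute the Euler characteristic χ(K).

n_0=9 n_1=26 n_2=11
χ=+9−26+11=-6

χ(K)=-6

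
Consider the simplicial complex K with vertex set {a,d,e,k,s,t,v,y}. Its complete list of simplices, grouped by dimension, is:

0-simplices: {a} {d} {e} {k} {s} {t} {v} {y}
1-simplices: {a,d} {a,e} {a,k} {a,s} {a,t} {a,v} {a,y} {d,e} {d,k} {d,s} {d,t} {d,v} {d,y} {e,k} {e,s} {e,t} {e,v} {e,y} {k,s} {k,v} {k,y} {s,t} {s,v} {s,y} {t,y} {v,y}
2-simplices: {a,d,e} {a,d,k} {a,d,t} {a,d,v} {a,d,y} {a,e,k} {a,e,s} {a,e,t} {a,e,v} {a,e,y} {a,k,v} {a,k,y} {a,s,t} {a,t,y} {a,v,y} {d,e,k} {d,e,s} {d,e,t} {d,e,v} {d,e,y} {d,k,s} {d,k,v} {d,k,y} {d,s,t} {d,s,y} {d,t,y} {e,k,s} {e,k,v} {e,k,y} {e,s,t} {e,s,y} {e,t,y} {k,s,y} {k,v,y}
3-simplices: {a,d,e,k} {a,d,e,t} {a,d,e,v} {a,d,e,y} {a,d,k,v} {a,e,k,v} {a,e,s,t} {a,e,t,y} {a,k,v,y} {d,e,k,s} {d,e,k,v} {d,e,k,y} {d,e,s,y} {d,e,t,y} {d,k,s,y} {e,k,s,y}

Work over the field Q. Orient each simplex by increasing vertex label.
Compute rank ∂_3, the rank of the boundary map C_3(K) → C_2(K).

n_0=8 n_1=26 n_2=34 n_3=16  [Q]
∂1: piv[ad,ae,ak,as,at,av,ay] rk=7  ker:de,dk,ds,dt,dv,dy,ek,es,et,ev,ey,ks,kv,ky,st,sv,sy,ty,vy
∂2: piv[ade,adk,adt,adv,ady,aek,aes,aet,aev,aey,akv,aky,ast,aty,avy,des,dks,dsy] rk=18  ker:dek,det,dev,dey,dkv,dky,dst,dty,eks,ekv,eky,est,esy,ety,ksy,kvy
∂3: piv[adek,adet,adev,adey,adkv,aekv,aest,aety,akvy,deks,deky,desy,dety,dksy] rk=14  ker:dekv,eksy
rk∂_3=14

rank∂_3=14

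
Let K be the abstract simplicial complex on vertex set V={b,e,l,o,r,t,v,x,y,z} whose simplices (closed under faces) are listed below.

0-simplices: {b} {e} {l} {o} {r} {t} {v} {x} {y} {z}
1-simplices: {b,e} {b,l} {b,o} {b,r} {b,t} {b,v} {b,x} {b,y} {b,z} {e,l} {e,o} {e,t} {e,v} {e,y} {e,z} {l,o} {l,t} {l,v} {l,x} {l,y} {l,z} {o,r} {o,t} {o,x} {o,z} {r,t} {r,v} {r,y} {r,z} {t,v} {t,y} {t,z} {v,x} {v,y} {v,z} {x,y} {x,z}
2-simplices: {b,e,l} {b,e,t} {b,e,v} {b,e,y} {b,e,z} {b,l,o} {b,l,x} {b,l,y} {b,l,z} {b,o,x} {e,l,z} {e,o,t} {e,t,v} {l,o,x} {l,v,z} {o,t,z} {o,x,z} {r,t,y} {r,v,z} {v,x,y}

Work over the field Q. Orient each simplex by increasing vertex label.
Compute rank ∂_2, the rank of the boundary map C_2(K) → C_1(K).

n_0=10 n_1=37 n_2=20  [Q]
∂1: piv[be,bl,bo,br,bt,bv,bx,by,bz] rk=9  ker:el,eo,et,ev,ey,ez,lo,lt,lv,lx,ly,lz,or,ot,ox,oz,rt,rv,ry,rz,tv,ty,tz,vx,vy,vz,xy,xz
∂2: piv[bel,bet,bev,bey,bez,blo,blx,bly,blz,box,eot,etv,lvz,otz,oxz,rty,rvz,vxy] rk=18  ker:elz,lox
rk∂_2=18

rank∂_2=18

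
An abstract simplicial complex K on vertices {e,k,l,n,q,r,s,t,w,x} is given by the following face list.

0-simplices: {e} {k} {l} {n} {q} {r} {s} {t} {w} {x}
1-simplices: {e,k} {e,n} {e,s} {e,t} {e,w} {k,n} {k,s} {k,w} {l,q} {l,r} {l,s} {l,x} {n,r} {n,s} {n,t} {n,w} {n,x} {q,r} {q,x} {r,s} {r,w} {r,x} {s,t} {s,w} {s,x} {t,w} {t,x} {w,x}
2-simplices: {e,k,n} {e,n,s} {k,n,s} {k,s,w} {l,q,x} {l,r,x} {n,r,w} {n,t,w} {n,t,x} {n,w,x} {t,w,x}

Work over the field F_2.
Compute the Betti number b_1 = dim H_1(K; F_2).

n_0=10 n_1=28 n_2=11  [Z2]
∂1: piv[ek,en,es,et,ew,lq,lr,ls,lx] rk=9  ker:kn,ks,kw,nr,ns,nt,nw,nx,qr,qx,rs,rw,rx,st,sw,sx,tw,tx,wx
∂2: piv[ekn,ens,kns,ksw,lqx,lrx,nrw,ntw,ntx,nwx] rk=10  ker:twx
b_1=(28−9)−10=9

b_1=9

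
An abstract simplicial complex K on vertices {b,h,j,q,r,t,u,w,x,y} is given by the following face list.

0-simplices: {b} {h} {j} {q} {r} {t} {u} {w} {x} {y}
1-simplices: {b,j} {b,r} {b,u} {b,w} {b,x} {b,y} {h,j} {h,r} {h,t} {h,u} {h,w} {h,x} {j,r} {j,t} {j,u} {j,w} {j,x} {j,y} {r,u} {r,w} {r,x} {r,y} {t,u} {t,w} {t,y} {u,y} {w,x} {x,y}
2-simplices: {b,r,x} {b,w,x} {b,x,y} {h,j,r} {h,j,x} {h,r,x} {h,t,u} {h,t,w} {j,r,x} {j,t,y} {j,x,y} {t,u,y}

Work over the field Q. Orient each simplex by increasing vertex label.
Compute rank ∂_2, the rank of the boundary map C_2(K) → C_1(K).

n_0=10 n_1=28 n_2=12  [Q]
∂1: piv[bj,br,bu,bw,bx,by,hj,ht] rk=8  ker:hr,hu,hw,hx,jr,jt,ju,jw,jx,jy,ru,rw,rx,ry,tu,tw,ty,uy,wx,xy
∂2: piv[brx,bwx,bxy,hjr,hjx,hrx,htu,htw,jty,jxy,tuy] rk=11  ker:jrx
rk∂_2=11

rank∂_2=11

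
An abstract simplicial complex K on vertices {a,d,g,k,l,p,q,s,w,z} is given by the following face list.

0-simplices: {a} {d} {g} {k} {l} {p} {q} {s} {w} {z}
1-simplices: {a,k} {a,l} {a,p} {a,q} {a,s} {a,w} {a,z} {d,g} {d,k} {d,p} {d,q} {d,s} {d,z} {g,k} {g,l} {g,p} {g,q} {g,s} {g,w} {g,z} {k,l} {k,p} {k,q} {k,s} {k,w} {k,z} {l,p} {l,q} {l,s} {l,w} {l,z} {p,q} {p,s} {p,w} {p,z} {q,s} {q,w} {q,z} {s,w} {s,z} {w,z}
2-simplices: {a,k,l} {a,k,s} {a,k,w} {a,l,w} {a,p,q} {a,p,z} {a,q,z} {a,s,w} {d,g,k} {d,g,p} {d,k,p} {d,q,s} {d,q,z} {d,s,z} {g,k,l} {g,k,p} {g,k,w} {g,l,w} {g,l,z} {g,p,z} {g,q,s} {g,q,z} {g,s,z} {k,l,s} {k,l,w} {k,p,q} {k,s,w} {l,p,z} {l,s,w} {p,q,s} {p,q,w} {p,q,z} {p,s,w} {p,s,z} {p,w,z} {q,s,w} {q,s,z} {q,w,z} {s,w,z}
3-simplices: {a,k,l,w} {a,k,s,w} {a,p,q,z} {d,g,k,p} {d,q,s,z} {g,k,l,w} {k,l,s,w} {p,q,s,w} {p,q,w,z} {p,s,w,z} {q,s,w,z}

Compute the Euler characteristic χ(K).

χ(K)=-3

n_0=10 n_1=41 n_2=39 n_3=11
χ=+10−41+39−11=-3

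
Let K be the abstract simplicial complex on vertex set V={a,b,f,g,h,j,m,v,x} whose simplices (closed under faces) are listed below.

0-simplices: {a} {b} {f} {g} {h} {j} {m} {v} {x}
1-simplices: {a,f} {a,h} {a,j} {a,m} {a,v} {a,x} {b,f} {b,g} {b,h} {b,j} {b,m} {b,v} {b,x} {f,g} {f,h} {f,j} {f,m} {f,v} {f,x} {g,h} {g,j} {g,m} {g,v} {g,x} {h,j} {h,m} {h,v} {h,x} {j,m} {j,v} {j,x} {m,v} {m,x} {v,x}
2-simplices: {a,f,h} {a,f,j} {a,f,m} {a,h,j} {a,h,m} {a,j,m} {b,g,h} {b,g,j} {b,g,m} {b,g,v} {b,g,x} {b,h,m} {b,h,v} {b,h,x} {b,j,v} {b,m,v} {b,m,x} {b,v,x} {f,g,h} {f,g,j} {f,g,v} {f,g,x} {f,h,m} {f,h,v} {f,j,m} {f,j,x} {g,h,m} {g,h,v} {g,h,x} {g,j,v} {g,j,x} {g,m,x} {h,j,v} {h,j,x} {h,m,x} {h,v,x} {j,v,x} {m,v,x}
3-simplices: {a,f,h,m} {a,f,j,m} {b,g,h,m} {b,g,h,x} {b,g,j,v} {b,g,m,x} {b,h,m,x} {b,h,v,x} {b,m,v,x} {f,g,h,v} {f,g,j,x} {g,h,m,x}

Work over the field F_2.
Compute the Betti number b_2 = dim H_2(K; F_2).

n_0=9 n_1=34 n_2=38 n_3=12  [Z2]
∂1: piv[af,ah,aj,am,av,ax,bf,bg] rk=8  ker:bh,bj,bm,bv,bx,fg,fh,fj,fm,fv,fx,gh,gj,gm,gv,gx,hj,hm,hv,hx,jm,jv,jx,mv,mx,vx
∂2: piv[afh,afj,afm,ahj,ahm,ajm,bgh,bgj,bgm,bgv,bgx,bhm,bhv,bhx,bjv,bmv,bmx,bvx,fgh,fgj,fgv,fgx,fjx] rk=23  ker:fhm,fhv,fjm,ghm,ghv,ghx,gjv,gjx,gmx,hjv,hjx,hmx,hvx,jvx,mvx
∂3: piv[afhm,afjm,bghm,bghx,bgjv,bgmx,bhmx,bhvx,bmvx,fghv,fgjx] rk=11  ker:ghmx
b_2=(38−23)−11=4

b_2=4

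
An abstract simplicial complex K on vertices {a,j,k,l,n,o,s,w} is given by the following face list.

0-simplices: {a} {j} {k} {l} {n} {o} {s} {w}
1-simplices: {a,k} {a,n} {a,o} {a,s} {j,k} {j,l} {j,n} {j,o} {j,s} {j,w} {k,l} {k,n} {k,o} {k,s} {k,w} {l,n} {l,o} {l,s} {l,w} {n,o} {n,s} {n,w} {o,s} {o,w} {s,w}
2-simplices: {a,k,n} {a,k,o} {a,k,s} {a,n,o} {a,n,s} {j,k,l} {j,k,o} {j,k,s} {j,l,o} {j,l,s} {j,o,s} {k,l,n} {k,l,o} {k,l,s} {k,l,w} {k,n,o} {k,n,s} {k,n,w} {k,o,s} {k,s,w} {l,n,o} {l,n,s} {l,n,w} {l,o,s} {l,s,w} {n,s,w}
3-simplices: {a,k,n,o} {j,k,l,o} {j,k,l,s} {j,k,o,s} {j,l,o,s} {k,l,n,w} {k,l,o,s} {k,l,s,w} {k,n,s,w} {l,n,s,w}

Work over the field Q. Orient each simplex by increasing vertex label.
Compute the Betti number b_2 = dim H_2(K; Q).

n_0=8 n_1=25 n_2=26 n_3=10  [Q]
∂1: piv[ak,an,ao,as,jk,jl,jw] rk=7  ker:jn,jo,js,kl,kn,ko,ks,kw,ln,lo,ls,lw,no,ns,nw,os,ow,sw
∂2: piv[akn,ako,aks,ano,ans,jkl,jko,jks,jlo,jls,jos,kln,klw,knw,ksw] rk=15  ker:klo,kls,kno,kns,kos,lno,lns,lnw,los,lsw,nsw
∂3: piv[akno,jklo,jkls,jkos,jlos,klnw,klsw,knsw,lnsw] rk=9  ker:klos
b_2=(26−15)−9=2

b_2=2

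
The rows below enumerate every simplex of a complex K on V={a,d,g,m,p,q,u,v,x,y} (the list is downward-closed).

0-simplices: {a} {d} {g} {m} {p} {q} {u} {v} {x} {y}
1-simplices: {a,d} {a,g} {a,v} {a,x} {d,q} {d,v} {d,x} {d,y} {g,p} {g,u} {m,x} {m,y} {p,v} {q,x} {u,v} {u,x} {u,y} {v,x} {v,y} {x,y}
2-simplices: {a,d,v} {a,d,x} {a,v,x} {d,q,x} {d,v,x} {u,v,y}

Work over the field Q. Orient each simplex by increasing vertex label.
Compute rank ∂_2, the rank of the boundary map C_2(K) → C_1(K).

n_0=10 n_1=20 n_2=6  [Q]
∂1: piv[ad,ag,av,ax,dq,dy,gp,gu,mx] rk=9  ker:dv,dx,my,pv,qx,uv,ux,uy,vx,vy,xy
∂2: piv[adv,adx,avx,dqx,uvy] rk=5  ker:dvx
rk∂_2=5

rank∂_2=5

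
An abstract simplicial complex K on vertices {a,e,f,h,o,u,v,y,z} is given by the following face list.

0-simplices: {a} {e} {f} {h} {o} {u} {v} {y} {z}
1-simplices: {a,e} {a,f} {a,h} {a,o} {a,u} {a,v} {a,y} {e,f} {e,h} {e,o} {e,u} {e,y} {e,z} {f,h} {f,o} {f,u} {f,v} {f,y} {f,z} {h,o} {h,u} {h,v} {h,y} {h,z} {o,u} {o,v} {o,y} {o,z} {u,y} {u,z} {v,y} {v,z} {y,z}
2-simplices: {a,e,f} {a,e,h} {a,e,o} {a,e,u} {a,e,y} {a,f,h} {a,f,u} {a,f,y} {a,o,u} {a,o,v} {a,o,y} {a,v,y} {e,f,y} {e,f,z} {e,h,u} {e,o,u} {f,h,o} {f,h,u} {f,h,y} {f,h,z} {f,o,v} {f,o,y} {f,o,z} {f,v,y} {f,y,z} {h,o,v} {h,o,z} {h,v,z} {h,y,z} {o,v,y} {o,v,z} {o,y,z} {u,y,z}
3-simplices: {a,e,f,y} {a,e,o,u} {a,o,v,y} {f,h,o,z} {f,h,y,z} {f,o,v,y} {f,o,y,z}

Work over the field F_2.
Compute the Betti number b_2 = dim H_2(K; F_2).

n_0=9 n_1=33 n_2=33 n_3=7  [Z2]
∂1: piv[ae,af,ah,ao,au,av,ay,ez] rk=8  ker:ef,eh,eo,eu,ey,fh,fo,fu,fv,fy,fz,ho,hu,hv,hy,hz,ou,ov,oy,oz,uy,uz,vy,vz,yz
∂2: piv[aef,aeh,aeo,aeu,aey,afh,afu,afy,aou,aov,aoy,avy,efz,ehu,fho,fhy,fhz,fov,foy,foz,fyz,hov,hvz,uyz] rk=24  ker:efy,eou,fhu,fvy,hoz,hyz,ovy,ovz,oyz
∂3: piv[aefy,aeou,aovy,fhoz,fhyz,fovy,foyz] rk=7
b_2=(33−24)−7=2

b_2=2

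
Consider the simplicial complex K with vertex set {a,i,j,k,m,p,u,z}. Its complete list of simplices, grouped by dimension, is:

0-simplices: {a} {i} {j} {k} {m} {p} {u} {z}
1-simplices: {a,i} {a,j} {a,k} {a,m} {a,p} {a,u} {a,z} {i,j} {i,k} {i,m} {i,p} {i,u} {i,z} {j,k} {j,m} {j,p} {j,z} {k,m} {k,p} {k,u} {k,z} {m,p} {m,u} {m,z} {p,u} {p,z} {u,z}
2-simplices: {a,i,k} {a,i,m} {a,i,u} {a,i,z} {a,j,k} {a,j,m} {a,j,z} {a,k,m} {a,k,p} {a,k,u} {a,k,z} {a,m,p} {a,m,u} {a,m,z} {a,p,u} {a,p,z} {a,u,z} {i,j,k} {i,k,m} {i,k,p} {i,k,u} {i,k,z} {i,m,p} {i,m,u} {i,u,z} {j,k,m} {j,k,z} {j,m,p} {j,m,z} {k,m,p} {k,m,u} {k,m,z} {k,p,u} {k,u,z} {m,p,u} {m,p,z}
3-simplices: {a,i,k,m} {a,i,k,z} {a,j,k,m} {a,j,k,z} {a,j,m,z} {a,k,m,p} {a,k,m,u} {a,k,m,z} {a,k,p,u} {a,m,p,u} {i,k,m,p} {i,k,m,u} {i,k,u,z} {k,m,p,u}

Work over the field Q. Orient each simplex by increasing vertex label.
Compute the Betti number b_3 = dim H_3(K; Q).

n_0=8 n_1=27 n_2=36 n_3=14  [Q]
∂1: piv[ai,aj,ak,am,ap,au,az] rk=7  ker:ij,ik,im,ip,iu,iz,jk,jm,jp,jz,km,kp,ku,kz,mp,mu,mz,pu,pz,uz
∂2: piv[aik,aim,aiu,aiz,ajk,ajm,ajz,akm,akp,aku,akz,amp,amu,amz,apu,apz,auz,ijk,ikp,jmp] rk=20  ker:ikm,iku,ikz,imp,imu,iuz,jkm,jkz,jmz,kmp,kmu,kmz,kpu,kuz,mpu,mpz
∂3: piv[aikm,aikz,ajkm,ajkz,ajmz,akmp,akmu,akmz,akpu,ampu,ikmp,ikmu,ikuz] rk=13  ker:kmpu
b_3=(14−13)−0=1

b_3=1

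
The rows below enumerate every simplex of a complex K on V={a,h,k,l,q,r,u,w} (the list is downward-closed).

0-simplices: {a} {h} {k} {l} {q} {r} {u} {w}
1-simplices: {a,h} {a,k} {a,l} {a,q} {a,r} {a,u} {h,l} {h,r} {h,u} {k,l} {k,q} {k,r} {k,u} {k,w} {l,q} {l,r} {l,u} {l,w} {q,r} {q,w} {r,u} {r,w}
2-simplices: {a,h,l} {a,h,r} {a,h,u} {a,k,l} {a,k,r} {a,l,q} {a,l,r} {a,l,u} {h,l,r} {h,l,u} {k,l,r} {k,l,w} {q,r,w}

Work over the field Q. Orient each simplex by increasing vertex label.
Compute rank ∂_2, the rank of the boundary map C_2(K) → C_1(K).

rank∂_2=10

n_0=8 n_1=22 n_2=13  [Q]
∂1: piv[ah,ak,al,aq,ar,au,kw] rk=7  ker:hl,hr,hu,kl,kq,kr,ku,lq,lr,lu,lw,qr,qw,ru,rw
∂2: piv[ahl,ahr,ahu,akl,akr,alq,alr,alu,klw,qrw] rk=10  ker:hlr,hlu,klr
rk∂_2=10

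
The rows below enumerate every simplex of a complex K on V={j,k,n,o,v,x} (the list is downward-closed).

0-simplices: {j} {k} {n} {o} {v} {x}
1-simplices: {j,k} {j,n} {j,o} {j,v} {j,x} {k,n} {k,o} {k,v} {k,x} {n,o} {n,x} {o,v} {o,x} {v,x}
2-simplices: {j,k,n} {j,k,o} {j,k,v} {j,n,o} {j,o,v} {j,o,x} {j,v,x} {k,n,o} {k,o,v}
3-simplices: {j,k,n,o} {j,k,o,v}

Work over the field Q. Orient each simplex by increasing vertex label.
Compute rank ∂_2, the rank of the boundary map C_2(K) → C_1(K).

n_0=6 n_1=14 n_2=9 n_3=2  [Q]
∂1: piv[jk,jn,jo,jv,jx] rk=5  ker:kn,ko,kv,kx,no,nx,ov,ox,vx
∂2: piv[jkn,jko,jkv,jno,jov,jox,jvx] rk=7  ker:kno,kov
∂3: piv[jkno,jkov] rk=2
rk∂_2=7

rank∂_2=7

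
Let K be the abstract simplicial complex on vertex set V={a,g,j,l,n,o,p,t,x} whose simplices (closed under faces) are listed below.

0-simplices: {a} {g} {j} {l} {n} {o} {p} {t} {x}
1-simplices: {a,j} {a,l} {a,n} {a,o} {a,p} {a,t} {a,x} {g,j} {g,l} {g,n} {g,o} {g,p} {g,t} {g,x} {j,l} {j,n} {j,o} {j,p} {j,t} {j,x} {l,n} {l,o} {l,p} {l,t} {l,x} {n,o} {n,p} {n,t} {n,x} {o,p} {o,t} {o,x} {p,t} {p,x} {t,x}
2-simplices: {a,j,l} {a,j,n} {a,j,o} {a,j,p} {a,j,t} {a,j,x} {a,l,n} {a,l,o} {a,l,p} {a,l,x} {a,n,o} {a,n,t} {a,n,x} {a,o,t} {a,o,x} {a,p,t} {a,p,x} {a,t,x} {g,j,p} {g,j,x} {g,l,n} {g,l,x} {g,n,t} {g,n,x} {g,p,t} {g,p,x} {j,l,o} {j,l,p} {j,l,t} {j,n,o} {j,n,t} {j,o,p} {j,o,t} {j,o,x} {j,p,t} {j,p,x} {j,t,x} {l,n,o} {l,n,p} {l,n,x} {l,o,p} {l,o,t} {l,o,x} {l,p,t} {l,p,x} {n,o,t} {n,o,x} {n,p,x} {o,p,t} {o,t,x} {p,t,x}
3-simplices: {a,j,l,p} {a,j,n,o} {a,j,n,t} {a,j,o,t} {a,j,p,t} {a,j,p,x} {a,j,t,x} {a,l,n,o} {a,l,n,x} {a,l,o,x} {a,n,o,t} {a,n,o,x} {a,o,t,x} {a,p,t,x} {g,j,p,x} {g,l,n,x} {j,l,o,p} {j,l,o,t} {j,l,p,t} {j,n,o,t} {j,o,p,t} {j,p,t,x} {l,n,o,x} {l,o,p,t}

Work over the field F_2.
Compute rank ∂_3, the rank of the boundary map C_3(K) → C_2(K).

rank∂_3=20

n_0=9 n_1=35 n_2=51 n_3=24  [Z2]
∂1: piv[aj,al,an,ao,ap,at,ax,gj] rk=8  ker:gl,gn,go,gp,gt,gx,jl,jn,jo,jp,jt,jx,ln,lo,lp,lt,lx,no,np,nt,nx,op,ot,ox,pt,px,tx
∂2: piv[ajl,ajn,ajo,ajp,ajt,ajx,aln,alo,alp,alx,ano,ant,anx,aot,aox,apt,apx,atx,gjp,gjx,gln,glx,gnt,jlt,jop,lnp] rk=26  ker:gnx,gpt,gpx,jlo,jlp,jno,jnt,jot,jox,jpt,jpx,jtx,lno,lnx,lop,lot,lox,lpt,lpx,not,nox,npx,opt,otx,ptx
∂3: piv[ajlp,ajno,ajnt,ajot,ajpt,ajpx,ajtx,alno,alnx,alox,anot,anox,aotx,aptx,gjpx,glnx,jlop,jlot,jlpt,jopt] rk=20  ker:jnot,jptx,lnox,lopt
rk∂_3=20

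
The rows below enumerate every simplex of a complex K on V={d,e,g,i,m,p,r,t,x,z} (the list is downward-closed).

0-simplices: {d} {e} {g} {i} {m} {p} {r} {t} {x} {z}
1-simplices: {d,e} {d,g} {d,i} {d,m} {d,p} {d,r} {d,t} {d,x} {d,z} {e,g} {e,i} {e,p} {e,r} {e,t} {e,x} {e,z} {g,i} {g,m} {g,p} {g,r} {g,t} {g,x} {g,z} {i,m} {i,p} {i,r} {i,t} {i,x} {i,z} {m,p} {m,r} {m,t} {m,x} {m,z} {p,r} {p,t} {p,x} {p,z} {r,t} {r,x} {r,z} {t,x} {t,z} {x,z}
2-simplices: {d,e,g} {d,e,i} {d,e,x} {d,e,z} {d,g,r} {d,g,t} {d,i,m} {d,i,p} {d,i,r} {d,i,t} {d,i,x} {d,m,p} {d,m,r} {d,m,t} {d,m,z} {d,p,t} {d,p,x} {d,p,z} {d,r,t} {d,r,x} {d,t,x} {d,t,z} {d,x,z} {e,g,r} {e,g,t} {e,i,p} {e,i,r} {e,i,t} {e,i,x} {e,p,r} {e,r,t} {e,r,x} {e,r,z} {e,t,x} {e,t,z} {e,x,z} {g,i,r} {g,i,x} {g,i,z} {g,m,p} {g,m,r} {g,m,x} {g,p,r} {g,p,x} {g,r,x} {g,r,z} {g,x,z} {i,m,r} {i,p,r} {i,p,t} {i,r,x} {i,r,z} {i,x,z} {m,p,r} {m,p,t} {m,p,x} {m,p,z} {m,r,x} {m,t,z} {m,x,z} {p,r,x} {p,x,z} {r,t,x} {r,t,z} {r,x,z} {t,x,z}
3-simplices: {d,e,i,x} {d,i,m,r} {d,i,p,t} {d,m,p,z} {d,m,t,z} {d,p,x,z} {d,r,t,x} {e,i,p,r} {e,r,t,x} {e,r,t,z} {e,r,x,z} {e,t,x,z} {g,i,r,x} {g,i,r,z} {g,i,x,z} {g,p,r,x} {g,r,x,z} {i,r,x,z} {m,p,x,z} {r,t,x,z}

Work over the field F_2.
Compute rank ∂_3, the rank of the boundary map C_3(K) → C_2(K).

rank∂_3=18

n_0=10 n_1=44 n_2=66 n_3=20  [Z2]
∂1: piv[de,dg,di,dm,dp,dr,dt,dx,dz] rk=9  ker:eg,ei,ep,er,et,ex,ez,gi,gm,gp,gr,gt,gx,gz,im,ip,ir,it,ix,iz,mp,mr,mt,mx,mz,pr,pt,px,pz,rt,rx,rz,tx,tz,xz
∂2: piv[deg,dei,dex,dez,dgr,dgt,dim,dip,dir,dit,dix,dmp,dmr,dmt,dmz,dpt,dpx,dpz,drt,drx,dtx,dtz,dxz,egr,egt,eip,epr,erz,gir,gix,giz,gmp,gmr,gmx,grz] rk=35  ker:eir,eit,eix,ert,erx,etx,etz,exz,gpr,gpx,grx,gxz,imr,ipr,ipt,irx,irz,ixz,mpr,mpt,mpx,mpz,mrx,mtz,mxz,prx,pxz,rtx,rtz,rxz,txz
∂3: piv[deix,dimr,dipt,dmpz,dmtz,dpxz,drtx,eipr,ertx,ertz,erxz,etxz,girx,girz,gixz,gprx,grxz,mpxz] rk=18  ker:irxz,rtxz
rk∂_3=18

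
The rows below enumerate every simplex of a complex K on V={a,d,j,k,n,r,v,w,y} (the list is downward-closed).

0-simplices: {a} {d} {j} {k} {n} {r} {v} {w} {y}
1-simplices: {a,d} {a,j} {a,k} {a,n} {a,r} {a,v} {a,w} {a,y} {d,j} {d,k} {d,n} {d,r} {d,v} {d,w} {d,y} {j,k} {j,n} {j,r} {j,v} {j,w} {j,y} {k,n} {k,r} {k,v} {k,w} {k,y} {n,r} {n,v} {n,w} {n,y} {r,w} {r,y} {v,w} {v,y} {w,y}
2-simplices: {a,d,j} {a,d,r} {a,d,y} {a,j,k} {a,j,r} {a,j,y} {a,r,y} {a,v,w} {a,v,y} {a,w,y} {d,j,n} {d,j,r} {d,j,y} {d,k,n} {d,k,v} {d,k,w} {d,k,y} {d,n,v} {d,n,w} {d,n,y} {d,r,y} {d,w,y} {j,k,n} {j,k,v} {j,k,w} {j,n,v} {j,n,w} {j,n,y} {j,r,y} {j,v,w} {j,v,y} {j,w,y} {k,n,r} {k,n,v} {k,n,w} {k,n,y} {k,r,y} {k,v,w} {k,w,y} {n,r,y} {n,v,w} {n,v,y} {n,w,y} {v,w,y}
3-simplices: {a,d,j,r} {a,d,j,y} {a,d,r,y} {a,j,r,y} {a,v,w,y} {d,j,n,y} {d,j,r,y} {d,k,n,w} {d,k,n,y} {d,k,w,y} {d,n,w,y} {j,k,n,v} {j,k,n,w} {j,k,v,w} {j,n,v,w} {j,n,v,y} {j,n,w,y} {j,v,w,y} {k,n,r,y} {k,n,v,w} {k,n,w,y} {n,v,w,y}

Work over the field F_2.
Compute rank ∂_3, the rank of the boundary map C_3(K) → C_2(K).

rank∂_3=18

n_0=9 n_1=35 n_2=44 n_3=22  [Z2]
∂1: piv[ad,aj,ak,an,ar,av,aw,ay] rk=8  ker:dj,dk,dn,dr,dv,dw,dy,jk,jn,jr,jv,jw,jy,kn,kr,kv,kw,ky,nr,nv,nw,ny,rw,ry,vw,vy,wy
∂2: piv[adj,adr,ady,ajk,ajr,ajy,ary,avw,avy,awy,djn,dkn,dkv,dkw,dky,dnv,dnw,dny,dwy,jkn,jkv,jkw,jvw,knr,kry] rk=25  ker:djr,djy,dry,jnv,jnw,jny,jry,jvy,jwy,knv,knw,kny,kvw,kwy,nry,nvw,nvy,nwy,vwy
∂3: piv[adjr,adjy,adry,ajry,avwy,djny,dknw,dkny,dkwy,dnwy,jknv,jknw,jkvw,jnvw,jnvy,jnwy,jvwy,knry] rk=18  ker:djry,knvw,knwy,nvwy
rk∂_3=18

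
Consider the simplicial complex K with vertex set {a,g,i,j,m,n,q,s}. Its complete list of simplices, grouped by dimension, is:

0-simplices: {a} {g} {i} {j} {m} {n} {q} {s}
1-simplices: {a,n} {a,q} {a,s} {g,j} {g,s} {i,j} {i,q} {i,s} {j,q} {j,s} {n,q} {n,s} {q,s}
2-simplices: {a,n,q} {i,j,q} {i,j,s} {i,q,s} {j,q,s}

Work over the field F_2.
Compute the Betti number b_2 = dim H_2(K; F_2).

n_0=8 n_1=13 n_2=5  [Z2]
∂1: piv[an,aq,as,gj,gs,ij] rk=6  ker:iq,is,jq,js,nq,ns,qs
∂2: piv[anq,ijq,ijs,iqs] rk=4  ker:jqs
b_2=(5−4)−0=1

b_2=1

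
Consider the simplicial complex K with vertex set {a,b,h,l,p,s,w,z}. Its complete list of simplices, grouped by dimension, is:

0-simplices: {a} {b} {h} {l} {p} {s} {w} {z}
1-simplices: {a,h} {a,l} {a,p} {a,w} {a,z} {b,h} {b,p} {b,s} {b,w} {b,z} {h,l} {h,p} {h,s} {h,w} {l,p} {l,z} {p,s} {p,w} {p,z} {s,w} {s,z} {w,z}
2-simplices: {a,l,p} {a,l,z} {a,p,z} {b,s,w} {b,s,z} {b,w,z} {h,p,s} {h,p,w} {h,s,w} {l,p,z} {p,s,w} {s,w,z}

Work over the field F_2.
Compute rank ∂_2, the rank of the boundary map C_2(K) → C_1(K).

rank∂_2=9

n_0=8 n_1=22 n_2=12  [Z2]
∂1: piv[ah,al,ap,aw,az,bh,bs] rk=7  ker:bp,bw,bz,hl,hp,hs,hw,lp,lz,ps,pw,pz,sw,sz,wz
∂2: piv[alp,alz,apz,bsw,bsz,bwz,hps,hpw,hsw] rk=9  ker:lpz,psw,swz
rk∂_2=9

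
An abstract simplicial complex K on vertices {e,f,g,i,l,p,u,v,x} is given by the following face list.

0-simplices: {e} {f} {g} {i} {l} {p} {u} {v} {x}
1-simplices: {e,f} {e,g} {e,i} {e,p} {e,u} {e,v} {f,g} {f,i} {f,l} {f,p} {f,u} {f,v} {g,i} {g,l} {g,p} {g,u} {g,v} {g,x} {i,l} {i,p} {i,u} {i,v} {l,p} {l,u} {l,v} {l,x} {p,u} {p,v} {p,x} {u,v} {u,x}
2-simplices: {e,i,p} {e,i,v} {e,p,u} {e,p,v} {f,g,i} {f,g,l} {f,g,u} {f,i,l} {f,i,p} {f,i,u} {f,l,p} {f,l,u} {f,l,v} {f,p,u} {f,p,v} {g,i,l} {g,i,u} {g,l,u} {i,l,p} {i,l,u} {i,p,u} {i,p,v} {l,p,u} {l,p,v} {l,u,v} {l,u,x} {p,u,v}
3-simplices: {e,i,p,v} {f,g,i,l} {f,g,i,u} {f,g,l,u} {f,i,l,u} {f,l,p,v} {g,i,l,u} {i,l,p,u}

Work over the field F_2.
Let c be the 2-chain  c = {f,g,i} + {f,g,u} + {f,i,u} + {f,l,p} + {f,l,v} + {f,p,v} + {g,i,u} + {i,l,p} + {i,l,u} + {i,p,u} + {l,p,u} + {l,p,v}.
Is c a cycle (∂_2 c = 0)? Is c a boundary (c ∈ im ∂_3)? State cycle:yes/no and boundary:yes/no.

cycle:yes boundary:yes

n_0=9 n_1=31 n_2=27 n_3=8  [Z2]
∂1: piv[ef,eg,ei,ep,eu,ev,fl,gx] rk=8  ker:fg,fi,fp,fu,fv,gi,gl,gp,gu,gv,il,ip,iu,iv,lp,lu,lv,lx,pu,pv,px,uv,ux
∂2: piv[eip,eiv,epu,epv,fgi,fgl,fgu,fil,fip,fiu,flp,flu,flv,fpu,fpv,luv,lux] rk=17  ker:gil,giu,glu,ilp,ilu,ipu,ipv,lpu,lpv,puv
∂3: piv[eipv,fgil,fgiu,fglu,filu,flpv,ilpu] rk=7  ker:gilu
∂2c = 0
c vs im∂3: reduces to 0 ⇒ boundary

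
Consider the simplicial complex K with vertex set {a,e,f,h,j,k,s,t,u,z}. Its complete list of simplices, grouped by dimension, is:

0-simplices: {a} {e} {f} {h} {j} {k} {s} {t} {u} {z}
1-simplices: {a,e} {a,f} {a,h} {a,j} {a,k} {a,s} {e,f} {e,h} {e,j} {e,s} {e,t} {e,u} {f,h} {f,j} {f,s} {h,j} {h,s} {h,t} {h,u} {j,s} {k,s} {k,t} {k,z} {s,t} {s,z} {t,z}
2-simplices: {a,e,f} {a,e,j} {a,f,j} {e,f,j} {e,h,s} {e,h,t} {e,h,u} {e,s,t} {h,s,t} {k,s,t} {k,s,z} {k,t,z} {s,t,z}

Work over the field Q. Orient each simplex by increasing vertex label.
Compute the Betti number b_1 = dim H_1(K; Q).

b_1=7

n_0=10 n_1=26 n_2=13  [Q]
∂1: piv[ae,af,ah,aj,ak,as,et,eu,kz] rk=9  ker:ef,eh,ej,es,fh,fj,fs,hj,hs,ht,hu,js,ks,kt,st,sz,tz
∂2: piv[aef,aej,afj,ehs,eht,ehu,est,kst,ksz,ktz] rk=10  ker:efj,hst,stz
b_1=(26−9)−10=7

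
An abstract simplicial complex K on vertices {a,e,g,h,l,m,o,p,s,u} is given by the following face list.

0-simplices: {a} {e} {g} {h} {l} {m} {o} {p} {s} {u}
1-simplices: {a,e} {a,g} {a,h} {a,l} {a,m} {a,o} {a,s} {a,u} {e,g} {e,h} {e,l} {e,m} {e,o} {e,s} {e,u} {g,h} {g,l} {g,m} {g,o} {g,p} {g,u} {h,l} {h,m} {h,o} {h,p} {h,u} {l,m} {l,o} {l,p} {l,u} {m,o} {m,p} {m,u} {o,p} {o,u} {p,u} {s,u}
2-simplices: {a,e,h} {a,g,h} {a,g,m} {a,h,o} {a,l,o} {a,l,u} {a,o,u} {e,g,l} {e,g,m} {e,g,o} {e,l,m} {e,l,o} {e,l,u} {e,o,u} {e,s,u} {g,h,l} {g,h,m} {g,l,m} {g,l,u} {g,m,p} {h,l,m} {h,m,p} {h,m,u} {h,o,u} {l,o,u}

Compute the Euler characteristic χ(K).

χ(K)=-2

n_0=10 n_1=37 n_2=25
χ=+10−37+25=-2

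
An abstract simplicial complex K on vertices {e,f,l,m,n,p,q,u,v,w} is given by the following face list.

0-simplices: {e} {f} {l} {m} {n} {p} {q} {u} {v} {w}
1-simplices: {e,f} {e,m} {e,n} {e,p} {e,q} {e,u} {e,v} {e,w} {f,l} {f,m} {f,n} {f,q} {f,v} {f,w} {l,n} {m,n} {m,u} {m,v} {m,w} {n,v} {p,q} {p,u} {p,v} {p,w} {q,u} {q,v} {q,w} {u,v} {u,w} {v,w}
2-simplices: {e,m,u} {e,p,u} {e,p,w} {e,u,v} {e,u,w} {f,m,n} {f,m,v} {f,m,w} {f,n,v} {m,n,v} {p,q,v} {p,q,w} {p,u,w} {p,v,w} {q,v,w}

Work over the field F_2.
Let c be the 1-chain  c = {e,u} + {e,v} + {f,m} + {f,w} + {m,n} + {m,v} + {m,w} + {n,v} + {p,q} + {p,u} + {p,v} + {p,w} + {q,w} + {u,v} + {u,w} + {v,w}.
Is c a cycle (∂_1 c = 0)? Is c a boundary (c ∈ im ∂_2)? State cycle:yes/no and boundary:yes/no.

n_0=10 n_1=30 n_2=15  [Z2]
∂1: piv[ef,em,en,ep,eq,eu,ev,ew,fl] rk=9  ker:fm,fn,fq,fv,fw,ln,mn,mu,mv,mw,nv,pq,pu,pv,pw,qu,qv,qw,uv,uw,vw
∂2: piv[emu,epu,epw,euv,euw,fmn,fmv,fmw,fnv,pqv,pqw,pvw] rk=12  ker:mnv,puw,qvw
∂1c = 0
c vs im∂2: reduces to 0 ⇒ boundary

cycle:yes boundary:yes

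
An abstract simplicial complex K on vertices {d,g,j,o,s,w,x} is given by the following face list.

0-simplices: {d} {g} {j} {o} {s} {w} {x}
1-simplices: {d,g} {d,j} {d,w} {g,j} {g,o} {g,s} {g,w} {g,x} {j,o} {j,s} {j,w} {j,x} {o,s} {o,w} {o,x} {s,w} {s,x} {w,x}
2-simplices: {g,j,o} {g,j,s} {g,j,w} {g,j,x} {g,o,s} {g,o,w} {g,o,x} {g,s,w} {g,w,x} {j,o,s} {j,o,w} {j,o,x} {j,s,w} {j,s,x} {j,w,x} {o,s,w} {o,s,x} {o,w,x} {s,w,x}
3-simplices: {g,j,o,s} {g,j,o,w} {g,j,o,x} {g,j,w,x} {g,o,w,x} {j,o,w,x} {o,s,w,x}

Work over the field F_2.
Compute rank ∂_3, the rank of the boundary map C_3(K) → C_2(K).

n_0=7 n_1=18 n_2=19 n_3=7  [Z2]
∂1: piv[dg,dj,dw,go,gs,gx] rk=6  ker:gj,gw,jo,js,jw,jx,os,ow,ox,sw,sx,wx
∂2: piv[gjo,gjs,gjw,gjx,gos,gow,gox,gsw,gwx,jsx] rk=10  ker:jos,jow,jox,jsw,jwx,osw,osx,owx,swx
∂3: piv[gjos,gjow,gjox,gjwx,gowx,oswx] rk=6  ker:jowx
rk∂_3=6

rank∂_3=6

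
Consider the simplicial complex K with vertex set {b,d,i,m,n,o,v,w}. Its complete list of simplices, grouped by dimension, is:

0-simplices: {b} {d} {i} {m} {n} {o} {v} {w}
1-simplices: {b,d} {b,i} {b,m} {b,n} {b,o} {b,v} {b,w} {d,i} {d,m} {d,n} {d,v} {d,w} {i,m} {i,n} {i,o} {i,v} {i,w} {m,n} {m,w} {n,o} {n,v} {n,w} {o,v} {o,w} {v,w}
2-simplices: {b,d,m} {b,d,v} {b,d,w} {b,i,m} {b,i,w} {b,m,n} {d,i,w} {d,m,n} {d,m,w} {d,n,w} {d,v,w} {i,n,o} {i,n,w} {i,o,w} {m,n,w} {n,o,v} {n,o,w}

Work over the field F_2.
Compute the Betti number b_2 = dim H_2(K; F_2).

b_2=2

n_0=8 n_1=25 n_2=17  [Z2]
∂1: piv[bd,bi,bm,bn,bo,bv,bw] rk=7  ker:di,dm,dn,dv,dw,im,in,io,iv,iw,mn,mw,no,nv,nw,ov,ow,vw
∂2: piv[bdm,bdv,bdw,bim,biw,bmn,diw,dmn,dmw,dnw,dvw,ino,inw,iow,nov] rk=15  ker:mnw,now
b_2=(17−15)−0=2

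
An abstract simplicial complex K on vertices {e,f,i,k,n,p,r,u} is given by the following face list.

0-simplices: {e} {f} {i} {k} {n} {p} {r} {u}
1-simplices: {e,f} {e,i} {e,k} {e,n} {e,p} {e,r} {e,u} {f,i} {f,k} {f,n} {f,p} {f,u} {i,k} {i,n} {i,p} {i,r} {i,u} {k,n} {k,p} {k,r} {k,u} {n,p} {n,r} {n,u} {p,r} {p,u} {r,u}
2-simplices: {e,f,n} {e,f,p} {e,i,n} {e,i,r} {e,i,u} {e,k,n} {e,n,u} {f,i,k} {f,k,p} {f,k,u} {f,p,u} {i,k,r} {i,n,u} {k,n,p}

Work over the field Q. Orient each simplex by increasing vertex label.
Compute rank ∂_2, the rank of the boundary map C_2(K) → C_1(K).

n_0=8 n_1=27 n_2=14  [Q]
∂1: piv[ef,ei,ek,en,ep,er,eu] rk=7  ker:fi,fk,fn,fp,fu,ik,in,ip,ir,iu,kn,kp,kr,ku,np,nr,nu,pr,pu,ru
∂2: piv[efn,efp,ein,eir,eiu,ekn,enu,fik,fkp,fku,fpu,ikr,knp] rk=13  ker:inu
rk∂_2=13

rank∂_2=13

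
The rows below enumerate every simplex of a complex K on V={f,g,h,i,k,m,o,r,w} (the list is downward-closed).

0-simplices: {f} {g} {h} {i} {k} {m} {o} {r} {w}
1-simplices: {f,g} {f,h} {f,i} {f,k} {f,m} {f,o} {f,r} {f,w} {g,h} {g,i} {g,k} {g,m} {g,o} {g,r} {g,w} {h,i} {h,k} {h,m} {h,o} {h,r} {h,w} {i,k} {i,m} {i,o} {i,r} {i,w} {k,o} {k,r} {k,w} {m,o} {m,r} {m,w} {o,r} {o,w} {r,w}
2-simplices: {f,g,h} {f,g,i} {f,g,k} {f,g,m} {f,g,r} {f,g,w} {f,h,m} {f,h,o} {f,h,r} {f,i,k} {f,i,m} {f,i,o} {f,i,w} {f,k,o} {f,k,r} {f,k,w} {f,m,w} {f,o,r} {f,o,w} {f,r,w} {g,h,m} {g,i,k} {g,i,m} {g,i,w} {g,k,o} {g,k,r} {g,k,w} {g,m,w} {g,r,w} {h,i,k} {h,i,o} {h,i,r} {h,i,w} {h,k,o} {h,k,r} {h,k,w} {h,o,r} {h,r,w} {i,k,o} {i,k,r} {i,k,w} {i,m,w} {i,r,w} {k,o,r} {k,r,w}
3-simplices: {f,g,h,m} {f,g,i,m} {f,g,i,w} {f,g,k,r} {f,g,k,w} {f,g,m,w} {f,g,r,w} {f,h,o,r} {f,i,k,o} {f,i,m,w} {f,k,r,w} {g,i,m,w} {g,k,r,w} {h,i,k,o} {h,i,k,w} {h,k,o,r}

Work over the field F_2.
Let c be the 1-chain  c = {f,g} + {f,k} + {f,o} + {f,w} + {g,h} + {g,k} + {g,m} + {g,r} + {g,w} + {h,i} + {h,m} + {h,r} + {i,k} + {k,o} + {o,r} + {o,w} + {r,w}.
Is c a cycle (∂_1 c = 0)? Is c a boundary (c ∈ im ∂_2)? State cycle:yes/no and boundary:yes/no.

cycle:yes boundary:yes

n_0=9 n_1=35 n_2=45 n_3=16  [Z2]
∂1: piv[fg,fh,fi,fk,fm,fo,fr,fw] rk=8  ker:gh,gi,gk,gm,go,gr,gw,hi,hk,hm,ho,hr,hw,ik,im,io,ir,iw,ko,kr,kw,mo,mr,mw,or,ow,rw
∂2: piv[fgh,fgi,fgk,fgm,fgr,fgw,fhm,fho,fhr,fik,fim,fio,fiw,fko,fkr,fkw,fmw,for,fow,frw,gko,hik,hio,hir,hiw] rk=25  ker:ghm,gik,gim,giw,gkr,gkw,gmw,grw,hko,hkr,hkw,hor,hrw,iko,ikr,ikw,imw,irw,kor,krw
∂3: piv[fghm,fgim,fgiw,fgkr,fgkw,fgmw,fgrw,fhor,fiko,fimw,fkrw,hiko,hikw,hkor] rk=14  ker:gimw,gkrw
∂1c = 0
c vs im∂2: reduces to 0 ⇒ boundary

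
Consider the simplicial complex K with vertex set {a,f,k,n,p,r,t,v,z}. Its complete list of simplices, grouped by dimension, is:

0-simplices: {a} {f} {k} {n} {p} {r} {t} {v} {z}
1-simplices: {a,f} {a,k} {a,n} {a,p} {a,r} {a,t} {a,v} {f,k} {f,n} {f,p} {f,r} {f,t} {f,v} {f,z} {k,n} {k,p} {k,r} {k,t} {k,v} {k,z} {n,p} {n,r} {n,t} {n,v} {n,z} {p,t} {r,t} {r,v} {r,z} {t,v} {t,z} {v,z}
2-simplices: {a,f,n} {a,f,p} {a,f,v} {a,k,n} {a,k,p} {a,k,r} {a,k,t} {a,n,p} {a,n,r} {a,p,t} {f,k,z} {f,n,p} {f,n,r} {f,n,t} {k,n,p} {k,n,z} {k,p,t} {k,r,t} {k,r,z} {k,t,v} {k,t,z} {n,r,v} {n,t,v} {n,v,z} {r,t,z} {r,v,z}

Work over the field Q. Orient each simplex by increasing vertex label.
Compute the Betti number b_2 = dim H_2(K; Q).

n_0=9 n_1=32 n_2=26  [Q]
∂1: piv[af,ak,an,ap,ar,at,av,fz] rk=8  ker:fk,fn,fp,fr,ft,fv,kn,kp,kr,kt,kv,kz,np,nr,nt,nv,nz,pt,rt,rv,rz,tv,tz,vz
∂2: piv[afn,afp,afv,akn,akp,akr,akt,anp,anr,apt,fkz,fnr,fnt,knz,krt,krz,ktv,ktz,nrv,ntv,nvz] rk=21  ker:fnp,knp,kpt,rtz,rvz
b_2=(26−21)−0=5

b_2=5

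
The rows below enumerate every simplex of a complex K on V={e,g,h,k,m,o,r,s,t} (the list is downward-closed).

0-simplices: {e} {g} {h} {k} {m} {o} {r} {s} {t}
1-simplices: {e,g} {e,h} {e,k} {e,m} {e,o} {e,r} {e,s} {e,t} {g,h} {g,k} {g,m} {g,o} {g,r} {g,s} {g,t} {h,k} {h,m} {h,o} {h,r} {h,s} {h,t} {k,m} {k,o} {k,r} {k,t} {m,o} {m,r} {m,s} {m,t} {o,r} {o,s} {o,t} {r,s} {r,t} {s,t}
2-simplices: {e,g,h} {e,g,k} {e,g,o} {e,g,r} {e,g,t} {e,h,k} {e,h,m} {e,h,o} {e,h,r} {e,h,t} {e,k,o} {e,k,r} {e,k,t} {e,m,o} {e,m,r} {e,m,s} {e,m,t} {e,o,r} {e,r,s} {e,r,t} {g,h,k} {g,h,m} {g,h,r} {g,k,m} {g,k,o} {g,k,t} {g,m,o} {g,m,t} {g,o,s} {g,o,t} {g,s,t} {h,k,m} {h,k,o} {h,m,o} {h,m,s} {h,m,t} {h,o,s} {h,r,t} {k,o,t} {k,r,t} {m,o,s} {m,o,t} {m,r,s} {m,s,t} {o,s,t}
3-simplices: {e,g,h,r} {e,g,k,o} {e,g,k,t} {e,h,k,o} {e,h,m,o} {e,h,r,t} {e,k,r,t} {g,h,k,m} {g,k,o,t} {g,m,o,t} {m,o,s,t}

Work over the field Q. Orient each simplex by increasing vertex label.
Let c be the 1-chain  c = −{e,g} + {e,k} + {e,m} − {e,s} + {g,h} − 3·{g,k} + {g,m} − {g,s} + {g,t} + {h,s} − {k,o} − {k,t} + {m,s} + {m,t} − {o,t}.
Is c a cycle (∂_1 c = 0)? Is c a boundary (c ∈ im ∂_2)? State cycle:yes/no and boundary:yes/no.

n_0=9 n_1=35 n_2=45 n_3=11  [Q]
∂1: piv[eg,eh,ek,em,eo,er,es,et] rk=8  ker:gh,gk,gm,go,gr,gs,gt,hk,hm,ho,hr,hs,ht,km,ko,kr,kt,mo,mr,ms,mt,or,os,ot,rs,rt,st
∂2: piv[egh,egk,ego,egr,egt,ehk,ehm,eho,ehr,eht,eko,ekr,ekt,emo,emr,ems,emt,eor,ers,ert,ghm,gkm,gos,got,gst,hms,hos] rk=27  ker:ghk,ghr,gko,gkt,gmo,gmt,hkm,hko,hmo,hmt,hrt,kot,krt,mos,mot,mrs,mst,ost
∂3: piv[eghr,egko,egkt,ehko,ehmo,ehrt,ekrt,ghkm,gkot,gmot,most] rk=11
∂1c = 0
c vs im∂2: reduces to 0 ⇒ boundary

cycle:yes boundary:yes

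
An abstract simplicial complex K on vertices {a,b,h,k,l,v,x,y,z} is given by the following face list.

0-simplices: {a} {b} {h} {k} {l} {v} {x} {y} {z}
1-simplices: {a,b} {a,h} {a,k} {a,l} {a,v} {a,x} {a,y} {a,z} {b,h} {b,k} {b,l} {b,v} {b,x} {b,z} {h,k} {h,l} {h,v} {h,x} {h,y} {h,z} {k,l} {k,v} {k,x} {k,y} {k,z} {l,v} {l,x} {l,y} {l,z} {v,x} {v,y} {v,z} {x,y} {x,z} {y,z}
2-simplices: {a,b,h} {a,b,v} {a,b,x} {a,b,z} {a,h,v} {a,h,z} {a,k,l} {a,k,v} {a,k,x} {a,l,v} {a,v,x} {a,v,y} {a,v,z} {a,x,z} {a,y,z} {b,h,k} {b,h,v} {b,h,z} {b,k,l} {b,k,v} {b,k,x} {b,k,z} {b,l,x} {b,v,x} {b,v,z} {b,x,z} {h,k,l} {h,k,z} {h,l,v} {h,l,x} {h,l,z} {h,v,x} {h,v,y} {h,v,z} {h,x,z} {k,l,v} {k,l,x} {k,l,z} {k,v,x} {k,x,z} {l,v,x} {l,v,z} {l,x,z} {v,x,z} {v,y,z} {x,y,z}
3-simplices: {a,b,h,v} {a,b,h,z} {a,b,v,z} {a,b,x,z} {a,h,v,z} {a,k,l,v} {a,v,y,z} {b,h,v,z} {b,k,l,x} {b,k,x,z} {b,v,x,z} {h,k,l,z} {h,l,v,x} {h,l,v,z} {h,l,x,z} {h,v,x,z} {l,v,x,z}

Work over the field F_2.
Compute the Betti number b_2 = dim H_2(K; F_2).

b_2=6

n_0=9 n_1=35 n_2=46 n_3=17  [Z2]
∂1: piv[ab,ah,ak,al,av,ax,ay,az] rk=8  ker:bh,bk,bl,bv,bx,bz,hk,hl,hv,hx,hy,hz,kl,kv,kx,ky,kz,lv,lx,ly,lz,vx,vy,vz,xy,xz,yz
∂2: piv[abh,abv,abx,abz,ahv,ahz,akl,akv,akx,alv,avx,avy,avz,axz,ayz,bhk,bkl,bkv,bkz,blx,hkl,hlx,hlz,hvy,xyz] rk=25  ker:bhv,bhz,bkx,bvx,bvz,bxz,hkz,hlv,hvx,hvz,hxz,klv,klx,klz,kvx,kxz,lvx,lvz,lxz,vxz,vyz
∂3: piv[abhv,abhz,abvz,abxz,ahvz,aklv,avyz,bklx,bkxz,bvxz,hklz,hlvx,hlvz,hlxz,hvxz] rk=15  ker:bhvz,lvxz
b_2=(46−25)−15=6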